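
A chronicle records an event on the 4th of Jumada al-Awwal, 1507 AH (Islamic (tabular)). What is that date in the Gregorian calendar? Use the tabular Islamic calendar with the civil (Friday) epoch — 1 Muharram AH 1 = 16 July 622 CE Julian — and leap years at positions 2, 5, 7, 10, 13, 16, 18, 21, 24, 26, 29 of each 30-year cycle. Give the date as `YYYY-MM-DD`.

2084-01-12

Both dates share Julian Day Number 2482237; in the Gregorian calendar that is 12 January 2084 CE.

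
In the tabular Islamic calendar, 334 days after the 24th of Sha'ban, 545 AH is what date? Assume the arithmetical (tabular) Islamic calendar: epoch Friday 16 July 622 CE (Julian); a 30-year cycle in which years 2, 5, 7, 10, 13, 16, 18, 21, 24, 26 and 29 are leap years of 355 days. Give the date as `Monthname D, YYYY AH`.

The starting date is JDN 2141445; 2141445 + 334 = 2141779.
JDN 2141779 corresponds to Sha'ban 3, 546 AH.

Sha'ban 3, 546 AH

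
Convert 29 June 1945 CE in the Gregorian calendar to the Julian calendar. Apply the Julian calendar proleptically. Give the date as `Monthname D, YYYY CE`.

At this point the Julian calendar is 13 days behind the Gregorian.
29 June 1945 Gregorian − 13 days → 16 June 1945 Julian.

June 16, 1945 CE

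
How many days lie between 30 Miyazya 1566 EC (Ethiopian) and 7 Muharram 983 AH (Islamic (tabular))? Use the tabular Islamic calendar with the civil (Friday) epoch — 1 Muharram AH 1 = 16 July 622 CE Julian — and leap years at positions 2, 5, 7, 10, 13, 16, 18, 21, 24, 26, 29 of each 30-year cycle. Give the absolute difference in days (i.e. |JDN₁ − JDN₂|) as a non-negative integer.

358

JDN of the first date = 2296076.
JDN of the second date = 2296434.
|2296434 − 2296076| = 358.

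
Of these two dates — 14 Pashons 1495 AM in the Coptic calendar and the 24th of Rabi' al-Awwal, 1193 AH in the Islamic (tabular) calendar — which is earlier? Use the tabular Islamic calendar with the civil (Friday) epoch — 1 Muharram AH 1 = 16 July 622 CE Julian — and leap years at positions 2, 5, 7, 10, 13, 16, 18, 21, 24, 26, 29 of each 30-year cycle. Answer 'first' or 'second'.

First date → JDN 2370966; second date → JDN 2370927.
JDN 2370927 < JDN 2370966, so the second date is earlier.

second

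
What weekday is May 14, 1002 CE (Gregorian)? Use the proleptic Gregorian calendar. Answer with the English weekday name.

JDN 2087166 mod 7 = 4, and JDN 0 was a Monday, so this is a Friday.

Friday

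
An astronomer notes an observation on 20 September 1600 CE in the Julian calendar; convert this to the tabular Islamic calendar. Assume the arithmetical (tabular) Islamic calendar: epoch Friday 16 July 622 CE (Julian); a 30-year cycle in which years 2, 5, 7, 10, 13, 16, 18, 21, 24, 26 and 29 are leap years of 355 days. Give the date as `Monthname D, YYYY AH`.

Julian Day Number of the source date = 2305721.
Converting JDN 2305721 to the tabular Islamic calendar gives 21 Rabi' al-Awwal 1009 AH.

Rabi' al-Awwal 21, 1009 AH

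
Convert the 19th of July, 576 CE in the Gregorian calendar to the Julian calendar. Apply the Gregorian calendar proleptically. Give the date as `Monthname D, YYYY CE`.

July 17, 576 CE

The Julian–Gregorian offset here is 2 days (Julian trailing).
19 July 576 Gregorian − 2 days → 17 July 576 Julian.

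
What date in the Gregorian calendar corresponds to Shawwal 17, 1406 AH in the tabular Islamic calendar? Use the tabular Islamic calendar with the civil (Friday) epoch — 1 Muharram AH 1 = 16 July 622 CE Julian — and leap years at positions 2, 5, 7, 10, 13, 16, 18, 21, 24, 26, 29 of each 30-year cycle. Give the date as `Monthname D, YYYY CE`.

June 25, 1986 CE

Julian Day Number of the source date = 2446607.
Converting JDN 2446607 to the Gregorian calendar gives 25 June 1986 CE.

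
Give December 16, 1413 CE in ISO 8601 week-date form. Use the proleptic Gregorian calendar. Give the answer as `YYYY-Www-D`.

The weekday is Thursday (ISO weekday 4).
That Thursday belongs to ISO week 50 of ISO year 1413.

1413-W50-4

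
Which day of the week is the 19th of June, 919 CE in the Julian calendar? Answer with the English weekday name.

In the proleptic Gregorian calendar this is 24 June 919 (JDN 2056892).
Since JDN mod 7 = 5 (0 = Monday), the day is Saturday.

Saturday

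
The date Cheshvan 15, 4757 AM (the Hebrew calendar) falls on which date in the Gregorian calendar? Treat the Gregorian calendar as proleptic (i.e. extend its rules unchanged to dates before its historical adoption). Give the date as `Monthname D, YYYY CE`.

November 5, 996 CE

Both dates share Julian Day Number 2085151; in the Gregorian calendar that is 5 November 996 CE.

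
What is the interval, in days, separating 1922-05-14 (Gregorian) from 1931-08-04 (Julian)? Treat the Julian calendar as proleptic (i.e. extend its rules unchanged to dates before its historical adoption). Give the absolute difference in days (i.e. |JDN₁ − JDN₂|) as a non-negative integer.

3382

First date → JDN 2423189; second date → JDN 2426571.
The interval is |2423189 − 2426571| = 3382 days.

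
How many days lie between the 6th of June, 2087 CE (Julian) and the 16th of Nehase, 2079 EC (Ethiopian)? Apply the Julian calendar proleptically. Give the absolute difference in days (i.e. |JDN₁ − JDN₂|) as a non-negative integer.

64

First date → JDN 2483491; second date → JDN 2483555.
The interval is |2483491 − 2483555| = 64 days.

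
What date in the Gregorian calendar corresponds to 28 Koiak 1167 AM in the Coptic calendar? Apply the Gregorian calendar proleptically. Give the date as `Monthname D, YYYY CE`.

January 2, 1451 CE

Julian Day Number of the source date = 2251028.
Converting JDN 2251028 to the Gregorian calendar gives 2 January 1451 CE.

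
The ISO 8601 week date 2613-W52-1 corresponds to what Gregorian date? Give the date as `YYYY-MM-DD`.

ISO week 1 of 2613 is the week containing the first Thursday of 2613.
Week 52, day 1 (Monday) lands on 2613-12-27.

2613-12-27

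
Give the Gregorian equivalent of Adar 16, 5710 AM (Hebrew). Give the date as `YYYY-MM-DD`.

1950-03-05

Julian Day Number of the source date = 2433346.
Converting JDN 2433346 to the Gregorian calendar gives 5 March 1950 CE.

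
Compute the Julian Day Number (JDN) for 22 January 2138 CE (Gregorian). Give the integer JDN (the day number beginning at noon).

JDN 2451545 is 1 January 2000 CE (Gregorian); the target day is +50425 days from there, so JDN = 2501970.

2501970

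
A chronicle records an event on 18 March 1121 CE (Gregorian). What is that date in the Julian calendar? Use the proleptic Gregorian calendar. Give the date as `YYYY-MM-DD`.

At this point the Julian calendar is 7 days behind the Gregorian.
18 March 1121 Gregorian − 7 days → 11 March 1121 Julian.

1121-03-11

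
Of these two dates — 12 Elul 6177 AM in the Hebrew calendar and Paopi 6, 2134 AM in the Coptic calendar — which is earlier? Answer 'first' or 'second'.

first

Converting both to JDN: 2604088 vs 2604143; the smaller is the first.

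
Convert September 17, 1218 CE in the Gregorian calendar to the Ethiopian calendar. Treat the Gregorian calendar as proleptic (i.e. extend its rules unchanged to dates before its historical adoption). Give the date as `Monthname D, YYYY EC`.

Julian Day Number of the source date = 2166185.
Converting JDN 2166185 to the Ethiopian calendar gives 13 Meskerem 1211 EC.

Meskerem 13, 1211 EC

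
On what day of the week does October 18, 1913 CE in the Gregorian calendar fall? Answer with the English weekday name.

Saturday

Since JDN mod 7 = 5 (0 = Monday), the day is Saturday.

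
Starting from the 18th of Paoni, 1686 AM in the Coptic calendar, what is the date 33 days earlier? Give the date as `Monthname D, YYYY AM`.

Pashons 15, 1686 AM

The starting date is JDN 2440763; 2440763 − 33 = 2440730.
JDN 2440730 corresponds to Pashons 15, 1686 AM.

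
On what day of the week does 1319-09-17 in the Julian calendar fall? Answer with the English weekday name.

Equivalently 25 September 1319 Gregorian, JDN 2203082.
2203082 ≡ 0 (mod 7); counting from Monday = 0 gives Monday.

Monday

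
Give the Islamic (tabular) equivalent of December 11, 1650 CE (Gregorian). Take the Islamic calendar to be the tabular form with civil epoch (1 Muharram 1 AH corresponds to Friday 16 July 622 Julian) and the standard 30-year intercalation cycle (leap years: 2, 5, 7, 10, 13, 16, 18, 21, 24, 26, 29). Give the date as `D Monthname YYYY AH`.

17 Dhu al-Hijjah 1060 AH

Both dates share Julian Day Number 2324055; in the tabular Islamic calendar that is 17 Dhu al-Hijjah 1060 AH.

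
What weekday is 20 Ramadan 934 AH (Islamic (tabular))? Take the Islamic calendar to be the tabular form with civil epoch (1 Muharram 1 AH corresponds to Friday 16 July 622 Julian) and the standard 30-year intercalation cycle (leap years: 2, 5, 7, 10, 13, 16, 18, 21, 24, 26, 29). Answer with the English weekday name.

Monday

This is JDN 2279319 (18 June 1528 Gregorian).
2279319 ≡ 0 (mod 7); counting from Monday = 0 gives Monday.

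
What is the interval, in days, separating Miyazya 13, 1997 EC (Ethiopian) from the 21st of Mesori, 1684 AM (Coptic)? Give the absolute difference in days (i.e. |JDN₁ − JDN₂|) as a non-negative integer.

JDN of the first date = 2453482.
JDN of the second date = 2440096.
|2440096 − 2453482| = 13386.

13386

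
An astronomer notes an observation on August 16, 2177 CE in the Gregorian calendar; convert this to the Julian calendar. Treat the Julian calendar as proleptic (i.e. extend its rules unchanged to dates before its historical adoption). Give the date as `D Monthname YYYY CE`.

For dates in this range the Gregorian date is 14 days ahead of the Julian.
16 August 2177 Gregorian − 14 days → 2 August 2177 Julian.

2 August 2177 CE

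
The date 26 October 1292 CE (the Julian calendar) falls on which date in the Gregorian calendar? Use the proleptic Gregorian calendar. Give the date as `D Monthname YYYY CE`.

2 November 1292 CE

The Julian–Gregorian offset here is 7 days (Julian trailing).
26 October 1292 Julian + 7 days → 2 November 1292 Gregorian.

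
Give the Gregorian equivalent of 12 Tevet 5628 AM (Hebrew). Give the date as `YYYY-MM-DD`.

Both dates share Julian Day Number 2403339; in the Gregorian calendar that is 7 January 1868 CE.

1868-01-07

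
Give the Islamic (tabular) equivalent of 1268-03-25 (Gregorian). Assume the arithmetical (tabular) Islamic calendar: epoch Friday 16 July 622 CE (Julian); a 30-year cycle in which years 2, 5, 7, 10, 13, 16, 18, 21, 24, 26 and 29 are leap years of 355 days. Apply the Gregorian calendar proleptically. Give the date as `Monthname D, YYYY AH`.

Rajab 2, 666 AH

Julian Day Number of the source date = 2184272.
Converting JDN 2184272 to the tabular Islamic calendar gives 2 Rajab 666 AH.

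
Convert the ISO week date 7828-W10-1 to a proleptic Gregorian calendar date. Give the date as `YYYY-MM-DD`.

ISO week 1 of 7828 is the week containing the first Thursday of 7828.
Week 10, day 1 (Monday) lands on 7828-03-03.

7828-03-03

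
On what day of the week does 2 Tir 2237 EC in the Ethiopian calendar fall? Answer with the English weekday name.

In the Gregorian calendar this is 12 January 2245 (JDN 2541041).
Since JDN mod 7 = 6 (0 = Monday), the day is Sunday.

Sunday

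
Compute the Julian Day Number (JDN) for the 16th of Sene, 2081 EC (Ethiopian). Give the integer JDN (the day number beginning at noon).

Equivalently 23 June 2089 (Gregorian).
JDN 2451545 is 1 January 2000 CE (Gregorian); the target day is +32681 days from there, so JDN = 2484226.

2484226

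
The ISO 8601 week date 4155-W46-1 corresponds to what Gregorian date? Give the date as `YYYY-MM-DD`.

4155-11-10

ISO week 1 of 4155 is the week containing the first Thursday of 4155.
Week 46, day 1 (Monday) lands on 4155-11-10.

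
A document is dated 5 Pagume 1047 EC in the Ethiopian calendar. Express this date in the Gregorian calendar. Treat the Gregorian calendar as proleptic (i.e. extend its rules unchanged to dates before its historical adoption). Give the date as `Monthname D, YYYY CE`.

September 3, 1055 CE

Both dates share Julian Day Number 2106636; in the Gregorian calendar that is 3 September 1055 CE.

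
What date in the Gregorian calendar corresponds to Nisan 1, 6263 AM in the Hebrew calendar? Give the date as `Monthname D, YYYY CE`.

Both dates share Julian Day Number 2635349; in the Gregorian calendar that is 29 March 2503 CE.

March 29, 2503 CE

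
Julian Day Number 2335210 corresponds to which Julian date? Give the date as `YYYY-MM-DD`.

The Gregorian equivalent of JDN 2335210 is 26 June 1681.
In the Julian calendar that day is 1681-06-16.

1681-06-16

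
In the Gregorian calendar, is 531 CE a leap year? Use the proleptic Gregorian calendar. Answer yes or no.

no

531 is not divisible by 4, so it is a common year.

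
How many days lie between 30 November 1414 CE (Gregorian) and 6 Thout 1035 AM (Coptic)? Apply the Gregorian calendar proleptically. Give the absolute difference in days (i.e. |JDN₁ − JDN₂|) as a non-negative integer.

35143

JDN of the first date = 2237846.
JDN of the second date = 2202703.
|2202703 − 2237846| = 35143.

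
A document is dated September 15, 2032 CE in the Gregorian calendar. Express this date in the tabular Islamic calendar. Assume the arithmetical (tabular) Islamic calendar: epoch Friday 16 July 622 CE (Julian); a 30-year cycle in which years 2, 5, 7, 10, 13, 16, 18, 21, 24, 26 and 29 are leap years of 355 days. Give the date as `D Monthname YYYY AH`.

9 Jumada al-Thani 1454 AH

Both dates share Julian Day Number 2463491; in the tabular Islamic calendar that is 9 Jumada al-Thani 1454 AH.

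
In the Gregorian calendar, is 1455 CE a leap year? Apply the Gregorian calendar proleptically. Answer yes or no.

1455 is not divisible by 4, so it is a common year.

no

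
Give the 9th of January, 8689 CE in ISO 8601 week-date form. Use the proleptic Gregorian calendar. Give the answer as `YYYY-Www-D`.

8689-W02-3

The weekday is Wednesday (ISO weekday 3).
That Wednesday belongs to ISO week 2 of ISO year 8689.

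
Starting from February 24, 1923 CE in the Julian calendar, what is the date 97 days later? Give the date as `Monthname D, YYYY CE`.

June 1, 1923 CE

JDN of February 24, 1923 CE = 2423488.
2423488 + 97 = 2423585.
JDN 2423585 in the Julian calendar is June 1, 1923 CE.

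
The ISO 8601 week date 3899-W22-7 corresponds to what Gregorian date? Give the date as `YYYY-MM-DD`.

ISO week 1 of 3899 is the week containing the first Thursday of 3899.
Week 22, day 7 (Sunday) lands on 3899-06-04.

3899-06-04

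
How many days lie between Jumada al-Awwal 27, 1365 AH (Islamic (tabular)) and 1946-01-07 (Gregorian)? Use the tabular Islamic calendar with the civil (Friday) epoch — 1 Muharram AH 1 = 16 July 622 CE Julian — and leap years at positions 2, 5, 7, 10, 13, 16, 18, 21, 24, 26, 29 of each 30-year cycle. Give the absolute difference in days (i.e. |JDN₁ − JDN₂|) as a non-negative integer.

JDN of the first date = 2431940.
JDN of the second date = 2431828.
|2431828 − 2431940| = 112.

112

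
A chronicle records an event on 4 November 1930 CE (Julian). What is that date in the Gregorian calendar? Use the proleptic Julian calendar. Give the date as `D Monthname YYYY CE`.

For dates in this range the Gregorian date is 13 days ahead of the Julian.
4 November 1930 Julian + 13 days → 17 November 1930 Gregorian.

17 November 1930 CE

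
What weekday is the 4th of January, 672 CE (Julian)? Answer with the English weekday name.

Equivalently 7 January 672 Gregorian, JDN 1966509.
Since JDN mod 7 = 6 (0 = Monday), the day is Sunday.

Sunday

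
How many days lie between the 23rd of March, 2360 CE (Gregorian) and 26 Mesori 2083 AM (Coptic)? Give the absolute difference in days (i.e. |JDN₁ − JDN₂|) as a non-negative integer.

JDN of the first date = 2583114.
JDN of the second date = 2585835.
|2585835 − 2583114| = 2721.

2721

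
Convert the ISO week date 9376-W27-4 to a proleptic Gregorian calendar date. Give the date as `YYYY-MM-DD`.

ISO week 1 of 9376 is the week containing the first Thursday of 9376.
Week 27, day 4 (Thursday) lands on 9376-07-04.

9376-07-04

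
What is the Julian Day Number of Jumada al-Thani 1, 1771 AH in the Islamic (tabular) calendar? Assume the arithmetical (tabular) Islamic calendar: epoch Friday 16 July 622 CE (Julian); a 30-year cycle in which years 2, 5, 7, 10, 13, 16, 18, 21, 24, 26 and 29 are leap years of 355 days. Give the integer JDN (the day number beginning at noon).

2575817

In the Gregorian calendar the same day is 31 March 2340.
JDN 2299161 is 15 October 1582 CE (Gregorian); the target day is +276656 days from there, so JDN = 2575817.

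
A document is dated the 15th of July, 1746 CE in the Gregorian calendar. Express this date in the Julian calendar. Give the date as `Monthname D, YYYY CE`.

At this point the Julian calendar is 11 days behind the Gregorian.
15 July 1746 Gregorian − 11 days → 4 July 1746 Julian.

July 4, 1746 CE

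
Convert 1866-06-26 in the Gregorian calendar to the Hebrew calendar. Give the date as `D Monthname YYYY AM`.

13 Tammuz 5626 AM

Julian Day Number of the source date = 2402779.
Converting JDN 2402779 to the Hebrew calendar gives 13 Tammuz 5626 AM.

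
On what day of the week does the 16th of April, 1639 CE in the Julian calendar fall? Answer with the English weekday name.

Tuesday

Equivalently 26 April 1639 Gregorian, JDN 2319808.
Since JDN mod 7 = 1 (0 = Monday), the day is Tuesday.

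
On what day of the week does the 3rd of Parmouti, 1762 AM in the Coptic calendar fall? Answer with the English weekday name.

Wednesday

This is JDN 2468447 (11 April 2046 Gregorian).
Since JDN mod 7 = 2 (0 = Monday), the day is Wednesday.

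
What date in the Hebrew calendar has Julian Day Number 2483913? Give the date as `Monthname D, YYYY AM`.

JDN 2483913 is 14 August 2088 in the Gregorian calendar.
In the Hebrew calendar that day is Av 27, 5848 AM.

Av 27, 5848 AM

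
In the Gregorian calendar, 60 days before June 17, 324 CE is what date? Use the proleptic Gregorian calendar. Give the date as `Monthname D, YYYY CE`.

April 18, 324 CE

Counting 60 days back from JDN 1839566 reaches JDN 1839506, which is April 18, 324 CE.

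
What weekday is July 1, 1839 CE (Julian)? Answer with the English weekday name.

Saturday

In the Gregorian calendar this is 13 July 1839 (JDN 2392934).
Since JDN mod 7 = 5 (0 = Monday), the day is Saturday.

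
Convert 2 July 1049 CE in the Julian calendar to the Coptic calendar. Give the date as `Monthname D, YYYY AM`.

Epip 8, 765 AM

Julian Day Number of the source date = 2104388.
Converting JDN 2104388 to the Coptic calendar gives 8 Epip 765 AM.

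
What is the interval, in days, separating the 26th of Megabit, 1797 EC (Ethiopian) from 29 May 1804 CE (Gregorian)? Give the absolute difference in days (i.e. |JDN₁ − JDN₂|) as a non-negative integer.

309

First date → JDN 2380415; second date → JDN 2380106.
The interval is |2380415 − 2380106| = 309 days.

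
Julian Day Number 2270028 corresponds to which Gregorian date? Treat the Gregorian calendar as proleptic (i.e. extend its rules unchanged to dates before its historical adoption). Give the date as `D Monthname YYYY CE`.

10 January 1503 CE

Counting from JDN 2299161 = 15 Oct 1582 gives an offset of -29133 days.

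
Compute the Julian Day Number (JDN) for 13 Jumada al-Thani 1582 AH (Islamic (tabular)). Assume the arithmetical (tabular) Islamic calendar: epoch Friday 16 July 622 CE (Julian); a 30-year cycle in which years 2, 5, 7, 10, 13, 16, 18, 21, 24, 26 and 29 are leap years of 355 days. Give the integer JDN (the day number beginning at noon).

In the Gregorian calendar the same day is 27 November 2156.
JDN 2400001 is 17 November 1858 CE (Gregorian), MJD 0; the target day is +108853 days from there, so JDN = 2508854.

2508854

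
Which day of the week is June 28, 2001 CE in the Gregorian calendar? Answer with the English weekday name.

Thursday

Since JDN mod 7 = 3 (0 = Monday), the day is Thursday.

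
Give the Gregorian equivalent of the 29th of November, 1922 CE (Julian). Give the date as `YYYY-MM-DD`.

1922-12-12

For dates in this range the Gregorian date is 13 days ahead of the Julian.
29 November 1922 Julian + 13 days → 12 December 1922 Gregorian.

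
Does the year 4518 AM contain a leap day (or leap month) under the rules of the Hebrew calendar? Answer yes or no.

no

Hebrew year 4518 is year 15 of its 19-year Metonic cycle; leap years are at positions 3, 6, 8, 11, 14, 17, 19, so it is a common year (12 months).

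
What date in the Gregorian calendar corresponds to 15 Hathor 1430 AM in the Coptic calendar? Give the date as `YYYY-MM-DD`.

1713-11-22

Both dates share Julian Day Number 2347046; in the Gregorian calendar that is 22 November 1713 CE.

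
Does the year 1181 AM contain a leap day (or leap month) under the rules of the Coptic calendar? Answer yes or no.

1181 mod 4 = 1; in the Coptic calendar a year is leap when year mod 4 = 3, so it is a common year.

no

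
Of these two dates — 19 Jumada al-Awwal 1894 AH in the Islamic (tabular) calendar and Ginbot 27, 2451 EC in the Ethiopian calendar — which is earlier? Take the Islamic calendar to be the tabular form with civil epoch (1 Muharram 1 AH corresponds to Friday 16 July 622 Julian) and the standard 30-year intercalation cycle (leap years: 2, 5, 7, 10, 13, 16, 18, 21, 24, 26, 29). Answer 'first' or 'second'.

second

First date → JDN 2619392; second date → JDN 2619349.
JDN 2619349 < JDN 2619392, so the second date is earlier.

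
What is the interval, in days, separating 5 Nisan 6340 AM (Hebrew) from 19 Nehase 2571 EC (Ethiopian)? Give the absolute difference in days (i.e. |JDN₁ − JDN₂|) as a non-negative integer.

206

First date → JDN 2663467; second date → JDN 2663261.
The interval is |2663467 − 2663261| = 206 days.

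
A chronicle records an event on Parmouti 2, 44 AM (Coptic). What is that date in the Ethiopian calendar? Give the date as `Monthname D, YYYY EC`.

Both dates share Julian Day Number 1840947; in the Ethiopian calendar that is 2 Miyazya 320 EC.

Miyazya 2, 320 EC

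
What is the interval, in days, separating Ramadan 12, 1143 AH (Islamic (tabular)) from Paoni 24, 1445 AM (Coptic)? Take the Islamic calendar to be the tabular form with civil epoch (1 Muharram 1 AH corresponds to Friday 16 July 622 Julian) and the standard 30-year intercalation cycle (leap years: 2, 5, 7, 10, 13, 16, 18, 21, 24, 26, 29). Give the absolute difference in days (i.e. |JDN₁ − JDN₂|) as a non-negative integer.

630

First date → JDN 2353374; second date → JDN 2352744.
The interval is |2353374 − 2352744| = 630 days.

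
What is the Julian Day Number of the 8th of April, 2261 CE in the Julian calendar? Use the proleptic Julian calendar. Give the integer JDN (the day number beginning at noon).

In the Gregorian calendar the same day is 23 April 2261.
JDN 2299161 is 15 October 1582 CE (Gregorian); the target day is +247825 days from there, so JDN = 2546986.

2546986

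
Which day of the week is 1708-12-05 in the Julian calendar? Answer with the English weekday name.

Sunday

This is JDN 2345244 (16 December 1708 Gregorian).
Since JDN mod 7 = 6 (0 = Monday), the day is Sunday.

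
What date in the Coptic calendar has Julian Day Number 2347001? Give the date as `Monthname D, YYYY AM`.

Thout 30, 1430 AM

JDN 2347001 is 8 October 1713 in the Gregorian calendar.
In the Coptic calendar that day is Thout 30, 1430 AM.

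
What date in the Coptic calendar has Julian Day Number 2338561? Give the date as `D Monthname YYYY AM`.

26 Mesori 1406 AM

JDN 2338561 is 29 August 1690 in the Gregorian calendar.
In the Coptic calendar that day is 26 Mesori 1406 AM.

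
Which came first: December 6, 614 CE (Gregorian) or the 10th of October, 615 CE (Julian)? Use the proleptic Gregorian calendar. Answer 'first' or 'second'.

first

Converting both to JDN: 1945658 vs 1945969; the smaller is the first.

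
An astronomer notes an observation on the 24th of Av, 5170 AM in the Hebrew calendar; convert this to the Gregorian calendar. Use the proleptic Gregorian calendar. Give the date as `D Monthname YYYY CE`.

Both dates share Julian Day Number 2236266; in the Gregorian calendar that is 3 August 1410 CE.

3 August 1410 CE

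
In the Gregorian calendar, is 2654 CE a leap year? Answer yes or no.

no

2654 is not divisible by 4, so it is a common year.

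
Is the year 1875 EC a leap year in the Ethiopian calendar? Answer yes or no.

yes

1875 mod 4 = 3; in the Ethiopian calendar a year is leap when year mod 4 = 3, so it is a leap year.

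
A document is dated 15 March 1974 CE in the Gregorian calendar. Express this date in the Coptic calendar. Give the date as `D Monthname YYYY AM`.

Julian Day Number of the source date = 2442122.
Converting JDN 2442122 to the Coptic calendar gives 6 Paremhat 1690 AM.

6 Paremhat 1690 AM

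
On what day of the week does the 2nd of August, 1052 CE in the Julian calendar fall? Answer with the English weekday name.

In the proleptic Gregorian calendar this is 8 August 1052 (JDN 2105515).
2105515 ≡ 6 (mod 7); counting from Monday = 0 gives Sunday.

Sunday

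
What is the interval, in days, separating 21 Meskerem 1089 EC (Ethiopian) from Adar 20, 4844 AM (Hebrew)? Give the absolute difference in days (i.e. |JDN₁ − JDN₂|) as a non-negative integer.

First date → JDN 2121633; second date → JDN 2117048.
The interval is |2121633 − 2117048| = 4585 days.

4585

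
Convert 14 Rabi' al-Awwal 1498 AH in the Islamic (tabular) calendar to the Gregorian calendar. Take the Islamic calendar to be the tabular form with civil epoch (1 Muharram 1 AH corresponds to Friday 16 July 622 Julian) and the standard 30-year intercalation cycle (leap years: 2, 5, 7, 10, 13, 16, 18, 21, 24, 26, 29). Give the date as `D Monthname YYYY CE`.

Both dates share Julian Day Number 2478999; in the Gregorian calendar that is 2 March 2075 CE.

2 March 2075 CE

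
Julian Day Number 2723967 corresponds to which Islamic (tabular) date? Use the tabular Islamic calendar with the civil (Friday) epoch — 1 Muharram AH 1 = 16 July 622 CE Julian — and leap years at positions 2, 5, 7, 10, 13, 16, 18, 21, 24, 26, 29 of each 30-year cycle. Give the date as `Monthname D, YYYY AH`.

The Gregorian equivalent of JDN 2723967 is 13 November 2745.
In the tabular Islamic calendar that day is Jumada al-Thani 26, 2189 AH.

Jumada al-Thani 26, 2189 AH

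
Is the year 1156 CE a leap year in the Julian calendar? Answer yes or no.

yes

1156 mod 4 = 0, so it is a leap year in the Julian calendar.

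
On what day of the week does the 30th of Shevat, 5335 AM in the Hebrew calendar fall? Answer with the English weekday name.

In the proleptic Gregorian calendar this is 20 February 1575 (JDN 2296367).
2296367 ≡ 3 (mod 7); counting from Monday = 0 gives Thursday.

Thursday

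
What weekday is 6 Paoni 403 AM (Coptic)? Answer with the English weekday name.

Friday

This is JDN 1972135 (3 June 687 Gregorian).
1972135 ≡ 4 (mod 7); counting from Monday = 0 gives Friday.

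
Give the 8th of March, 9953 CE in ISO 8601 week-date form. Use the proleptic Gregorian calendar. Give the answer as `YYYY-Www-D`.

9953-W10-7

The weekday is Sunday (ISO weekday 7).
That Sunday belongs to ISO week 10 of ISO year 9953.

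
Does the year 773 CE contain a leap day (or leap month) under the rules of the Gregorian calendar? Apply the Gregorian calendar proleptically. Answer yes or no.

no

773 is not divisible by 4, so it is a common year.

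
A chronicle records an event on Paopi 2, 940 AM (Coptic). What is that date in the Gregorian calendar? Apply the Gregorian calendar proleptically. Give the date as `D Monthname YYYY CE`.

7 October 1223 CE

Both dates share Julian Day Number 2168031; in the Gregorian calendar that is 7 October 1223 CE.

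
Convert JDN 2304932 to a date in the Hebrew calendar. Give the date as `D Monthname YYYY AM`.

The Gregorian equivalent of JDN 2304932 is 3 August 1598.
In the Hebrew calendar that day is 1 Av 5358 AM.

1 Av 5358 AM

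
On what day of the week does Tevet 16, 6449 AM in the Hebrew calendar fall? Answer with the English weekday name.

Monday

Equivalently 31 December 2688 Gregorian, JDN 2703197.
JDN 2703197 mod 7 = 0, and JDN 0 was a Monday, so this is a Monday.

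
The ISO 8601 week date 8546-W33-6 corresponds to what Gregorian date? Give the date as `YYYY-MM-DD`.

8546-08-20

ISO week 1 of 8546 is the week containing the first Thursday of 8546.
Week 33, day 6 (Saturday) lands on 8546-08-20.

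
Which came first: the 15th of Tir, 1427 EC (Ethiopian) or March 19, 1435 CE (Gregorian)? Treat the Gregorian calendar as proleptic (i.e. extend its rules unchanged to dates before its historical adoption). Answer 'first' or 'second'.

Converting both to JDN: 2245201 vs 2245260; the smaller is the first.

first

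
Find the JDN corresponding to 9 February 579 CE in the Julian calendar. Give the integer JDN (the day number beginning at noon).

1932577

In the proleptic Gregorian calendar the same day is 11 February 579.
JDN 2299161 is 15 October 1582 CE (Gregorian); the target day is −366584 days from there, so JDN = 1932577.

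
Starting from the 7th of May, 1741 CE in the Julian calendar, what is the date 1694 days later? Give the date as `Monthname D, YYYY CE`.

December 26, 1745 CE

The starting date is JDN 2357085; 2357085 + 1694 = 2358779.
JDN 2358779 corresponds to December 26, 1745 CE.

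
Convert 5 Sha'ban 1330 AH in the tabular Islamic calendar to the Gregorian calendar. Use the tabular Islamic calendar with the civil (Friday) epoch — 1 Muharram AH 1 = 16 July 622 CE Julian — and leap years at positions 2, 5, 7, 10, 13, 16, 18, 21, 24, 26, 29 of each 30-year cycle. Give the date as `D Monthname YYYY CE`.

20 July 1912 CE

Julian Day Number of the source date = 2419604.
Converting JDN 2419604 to the Gregorian calendar gives 20 July 1912 CE.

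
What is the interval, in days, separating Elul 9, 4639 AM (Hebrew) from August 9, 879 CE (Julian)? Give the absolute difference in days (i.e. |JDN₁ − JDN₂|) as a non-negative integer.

JDN of the first date = 2042355.
JDN of the second date = 2042333.
|2042333 − 2042355| = 22.

22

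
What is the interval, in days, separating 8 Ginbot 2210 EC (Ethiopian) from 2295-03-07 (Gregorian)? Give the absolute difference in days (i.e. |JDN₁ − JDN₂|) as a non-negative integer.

28052

First date → JDN 2531305; second date → JDN 2559357.
The interval is |2531305 − 2559357| = 28052 days.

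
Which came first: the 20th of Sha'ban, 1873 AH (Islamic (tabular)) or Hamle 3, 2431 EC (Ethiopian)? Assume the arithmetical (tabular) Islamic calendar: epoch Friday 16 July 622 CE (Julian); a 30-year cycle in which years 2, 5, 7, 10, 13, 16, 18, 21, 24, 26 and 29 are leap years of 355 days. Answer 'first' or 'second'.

The two dates have Julian Day Numbers 2612040 and 2612080 respectively.
Since 2612040 < 2612080, the first date comes first.

first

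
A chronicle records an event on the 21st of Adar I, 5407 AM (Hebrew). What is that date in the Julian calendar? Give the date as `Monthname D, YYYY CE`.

The source date corresponds to 26 February 1647 in the Gregorian calendar (JDN 2322671).
That day falls on 16 February 1647 CE in the Julian calendar.

February 16, 1647 CE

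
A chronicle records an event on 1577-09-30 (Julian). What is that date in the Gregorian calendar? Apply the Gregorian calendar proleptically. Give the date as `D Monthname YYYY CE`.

10 October 1577 CE

At this point the Julian calendar is 10 days behind the Gregorian.
30 September 1577 Julian + 10 days → 10 October 1577 Gregorian.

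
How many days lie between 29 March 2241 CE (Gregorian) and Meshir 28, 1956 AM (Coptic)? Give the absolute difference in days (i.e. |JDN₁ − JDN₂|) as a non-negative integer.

JDN of the first date = 2539656.
JDN of the second date = 2539271.
|2539271 − 2539656| = 385.

385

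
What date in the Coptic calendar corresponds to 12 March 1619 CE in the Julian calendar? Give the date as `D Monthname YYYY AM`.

The source date corresponds to 22 March 1619 in the Gregorian calendar (JDN 2312468).
That day falls on 16 Paremhat 1335 AM in the Coptic calendar.

16 Paremhat 1335 AM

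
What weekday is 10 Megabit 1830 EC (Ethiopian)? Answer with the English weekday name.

This is JDN 2392452 (18 March 1838 Gregorian).
JDN 2392452 mod 7 = 6, and JDN 0 was a Monday, so this is a Sunday.

Sunday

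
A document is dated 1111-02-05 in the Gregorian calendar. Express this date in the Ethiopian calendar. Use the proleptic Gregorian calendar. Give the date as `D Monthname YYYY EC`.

Both dates share Julian Day Number 2126879; in the Ethiopian calendar that is 4 Yekatit 1103 EC.

4 Yekatit 1103 EC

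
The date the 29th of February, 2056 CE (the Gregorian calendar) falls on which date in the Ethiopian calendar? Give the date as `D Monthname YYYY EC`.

Both dates share Julian Day Number 2472058; in the Ethiopian calendar that is 21 Yekatit 2048 EC.

21 Yekatit 2048 EC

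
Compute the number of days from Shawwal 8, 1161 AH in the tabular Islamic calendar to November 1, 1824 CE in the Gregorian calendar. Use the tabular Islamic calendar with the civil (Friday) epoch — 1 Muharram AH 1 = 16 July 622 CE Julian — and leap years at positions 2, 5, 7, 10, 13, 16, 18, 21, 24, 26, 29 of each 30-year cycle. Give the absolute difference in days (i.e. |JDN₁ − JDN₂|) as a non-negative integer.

JDN of the first date = 2359778.
JDN of the second date = 2387567.
|2387567 − 2359778| = 27789.

27789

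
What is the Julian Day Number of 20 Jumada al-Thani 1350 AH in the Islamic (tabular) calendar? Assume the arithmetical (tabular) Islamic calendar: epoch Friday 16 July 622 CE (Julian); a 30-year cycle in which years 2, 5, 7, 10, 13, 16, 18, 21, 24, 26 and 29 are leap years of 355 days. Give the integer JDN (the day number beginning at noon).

In the Gregorian calendar the same day is 2 November 1931.
JDN 2400001 is 17 November 1858 CE (Gregorian), MJD 0; the target day is +26647 days from there, so JDN = 2426648.

2426648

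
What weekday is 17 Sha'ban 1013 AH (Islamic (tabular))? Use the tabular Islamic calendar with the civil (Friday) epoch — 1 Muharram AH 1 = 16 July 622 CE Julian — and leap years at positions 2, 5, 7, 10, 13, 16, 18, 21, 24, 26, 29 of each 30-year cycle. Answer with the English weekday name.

Saturday

In the Gregorian calendar this is 8 January 1605 (JDN 2307282).
Since JDN mod 7 = 5 (0 = Monday), the day is Saturday.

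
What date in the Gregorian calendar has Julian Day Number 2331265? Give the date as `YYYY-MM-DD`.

Counting from JDN 2299161 = 15 Oct 1582 gives an offset of 32104 days.

1670-09-07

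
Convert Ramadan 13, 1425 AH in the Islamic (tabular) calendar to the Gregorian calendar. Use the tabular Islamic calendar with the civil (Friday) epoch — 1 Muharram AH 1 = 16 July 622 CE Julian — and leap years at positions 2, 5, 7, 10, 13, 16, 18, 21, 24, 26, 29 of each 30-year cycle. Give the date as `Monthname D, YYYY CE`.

October 27, 2004 CE

Julian Day Number of the source date = 2453306.
Converting JDN 2453306 to the Gregorian calendar gives 27 October 2004 CE.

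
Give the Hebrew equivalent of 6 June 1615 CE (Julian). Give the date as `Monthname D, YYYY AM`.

Julian Day Number of the source date = 2311093.
Converting JDN 2311093 to the Hebrew calendar gives 19 Sivan 5375 AM.

Sivan 19, 5375 AM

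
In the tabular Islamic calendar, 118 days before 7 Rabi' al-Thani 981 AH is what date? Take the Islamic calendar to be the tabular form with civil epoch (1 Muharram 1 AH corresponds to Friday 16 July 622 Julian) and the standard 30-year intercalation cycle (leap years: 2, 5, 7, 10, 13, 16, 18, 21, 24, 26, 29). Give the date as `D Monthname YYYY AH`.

The starting date is JDN 2295814; 2295814 − 118 = 2295696.
JDN 2295696 corresponds to 7 Dhu al-Hijjah 980 AH.

7 Dhu al-Hijjah 980 AH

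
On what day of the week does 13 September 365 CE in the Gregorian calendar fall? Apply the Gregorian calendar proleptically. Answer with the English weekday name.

Monday

Since JDN mod 7 = 0 (0 = Monday), the day is Monday.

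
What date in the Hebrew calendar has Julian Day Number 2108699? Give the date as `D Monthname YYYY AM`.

29 Nisan 4821 AM

The proleptic Gregorian equivalent of JDN 2108699 is 27 April 1061.
In the Hebrew calendar that day is 29 Nisan 4821 AM.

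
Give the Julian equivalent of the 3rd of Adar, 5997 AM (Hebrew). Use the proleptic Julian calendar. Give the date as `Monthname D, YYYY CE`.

Both dates share Julian Day Number 2538167; in the Julian calendar that is 14 February 2237 CE.

February 14, 2237 CE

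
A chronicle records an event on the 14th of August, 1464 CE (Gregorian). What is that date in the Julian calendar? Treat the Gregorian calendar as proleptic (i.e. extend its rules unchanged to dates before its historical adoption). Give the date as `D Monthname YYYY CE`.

The Julian–Gregorian offset here is 9 days (Julian trailing).
14 August 1464 Gregorian − 9 days → 5 August 1464 Julian.

5 August 1464 CE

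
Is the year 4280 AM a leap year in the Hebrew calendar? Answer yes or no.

no

Hebrew year 4280 is year 5 of its 19-year Metonic cycle; leap years are at positions 3, 6, 8, 11, 14, 17, 19, so it is a common year (12 months).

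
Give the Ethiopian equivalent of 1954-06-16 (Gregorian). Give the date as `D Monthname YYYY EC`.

Both dates share Julian Day Number 2434910; in the Ethiopian calendar that is 9 Sene 1946 EC.

9 Sene 1946 EC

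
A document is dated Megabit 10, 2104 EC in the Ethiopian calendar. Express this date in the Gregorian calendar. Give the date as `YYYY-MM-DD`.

Julian Day Number of the source date = 2492531.
Converting JDN 2492531 to the Gregorian calendar gives 20 March 2112 CE.

2112-03-20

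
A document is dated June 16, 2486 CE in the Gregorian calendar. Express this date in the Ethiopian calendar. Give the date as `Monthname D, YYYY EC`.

Julian Day Number of the source date = 2629220.
Converting JDN 2629220 to the Ethiopian calendar gives 6 Sene 2478 EC.

Sene 6, 2478 EC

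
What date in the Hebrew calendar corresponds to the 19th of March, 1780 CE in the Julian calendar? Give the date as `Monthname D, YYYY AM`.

The source date corresponds to 30 March 1780 in the Gregorian calendar (JDN 2371281).
That day falls on 23 Adar II 5540 AM in the Hebrew calendar.

Adar II 23, 5540 AM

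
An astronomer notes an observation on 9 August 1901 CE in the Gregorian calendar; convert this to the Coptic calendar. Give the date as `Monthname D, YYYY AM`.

Both dates share Julian Day Number 2415606; in the Coptic calendar that is 3 Mesori 1617 AM.

Mesori 3, 1617 AM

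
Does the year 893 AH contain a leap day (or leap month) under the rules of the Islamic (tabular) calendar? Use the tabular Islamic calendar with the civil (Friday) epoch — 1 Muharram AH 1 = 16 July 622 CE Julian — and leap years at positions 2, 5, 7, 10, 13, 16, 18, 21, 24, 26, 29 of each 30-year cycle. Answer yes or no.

Year 893 AH is year 23 of its 30-year cycle; leap positions are 2, 5, 7, 10, 13, 16, 18, 21, 24, 26, 29, so it is a common year (354 days).

no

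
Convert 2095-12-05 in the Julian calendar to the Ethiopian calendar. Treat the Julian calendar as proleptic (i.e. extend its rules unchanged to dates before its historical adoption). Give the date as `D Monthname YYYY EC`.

Both dates share Julian Day Number 2486595; in the Ethiopian calendar that is 8 Tahsas 2088 EC.

8 Tahsas 2088 EC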